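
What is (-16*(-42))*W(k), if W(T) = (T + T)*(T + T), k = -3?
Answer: 24192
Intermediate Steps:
W(T) = 4*T² (W(T) = (2*T)*(2*T) = 4*T²)
(-16*(-42))*W(k) = (-16*(-42))*(4*(-3)²) = 672*(4*9) = 672*36 = 24192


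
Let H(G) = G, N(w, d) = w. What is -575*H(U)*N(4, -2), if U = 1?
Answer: -2300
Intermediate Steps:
-575*H(U)*N(4, -2) = -575*4 = -2300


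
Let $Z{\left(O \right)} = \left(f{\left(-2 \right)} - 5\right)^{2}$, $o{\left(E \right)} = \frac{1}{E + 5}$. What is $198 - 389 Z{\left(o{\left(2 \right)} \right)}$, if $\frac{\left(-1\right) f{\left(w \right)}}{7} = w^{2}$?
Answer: $-423423$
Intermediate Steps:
$f{\left(w \right)} = - 7 w^{2}$
$o{\left(E \right)} = \frac{1}{5 + E}$
$Z{\left(O \right)} = 1089$ ($Z{\left(O \right)} = \left(- 7 \left(-2\right)^{2} - 5\right)^{2} = \left(\left(-7\right) 4 - 5\right)^{2} = \left(-28 - 5\right)^{2} = \left(-33\right)^{2} = 1089$)
$198 - 389 Z{\left(o{\left(2 \right)} \right)} = 198 - 423621 = -423423$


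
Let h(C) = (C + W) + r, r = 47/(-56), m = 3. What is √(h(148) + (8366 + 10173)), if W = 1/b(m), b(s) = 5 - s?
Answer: √14650342/28 ≈ 136.70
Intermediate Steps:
r = -47/56 (r = 47*(-1/56) = -47/56 ≈ -0.83929)
W = ½ (W = 1/(5 - 1*3) = 1/(5 - 3) = 1/2 = ½ ≈ 0.50000)
h(C) = -19/56 + C (h(C) = (C + ½) - 47/56 = (½ + C) - 47/56 = -19/56 + C)
√(h(148) + (8366 + 10173)) = √((-19/56 + 148) + (8366 + 10173)) = √(8269/56 + 18539) = √(1046453/56) = √14650342/28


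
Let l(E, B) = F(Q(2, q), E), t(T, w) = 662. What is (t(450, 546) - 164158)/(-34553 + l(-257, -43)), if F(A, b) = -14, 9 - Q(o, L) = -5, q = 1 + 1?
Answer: 163496/34567 ≈ 4.7298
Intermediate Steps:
q = 2
Q(o, L) = 14 (Q(o, L) = 9 - 1*(-5) = 9 + 5 = 14)
l(E, B) = -14
(t(450, 546) - 164158)/(-34553 + l(-257, -43)) = (662 - 164158)/(-34553 - 14) = -163496/(-34567) = -163496*(-1/34567) = 163496/34567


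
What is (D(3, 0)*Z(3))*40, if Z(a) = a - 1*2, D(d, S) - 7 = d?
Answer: 400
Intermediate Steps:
D(d, S) = 7 + d
Z(a) = -2 + a (Z(a) = a - 2 = -2 + a)
(D(3, 0)*Z(3))*40 = ((7 + 3)*(-2 + 3))*40 = (10*1)*40 = 10*40 = 400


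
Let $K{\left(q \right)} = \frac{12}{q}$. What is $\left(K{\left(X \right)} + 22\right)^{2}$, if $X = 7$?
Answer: $\frac{27556}{49} \approx 562.37$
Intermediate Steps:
$\left(K{\left(X \right)} + 22\right)^{2} = \left(\frac{12}{7} + 22\right)^{2} = \left(\frac{166}{7}\right)^{2} = \frac{27556}{49}$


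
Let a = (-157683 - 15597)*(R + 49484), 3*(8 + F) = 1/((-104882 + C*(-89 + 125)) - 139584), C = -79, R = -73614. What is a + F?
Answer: 3102192135616559/741930 ≈ 4.1812e+9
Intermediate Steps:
F = -5935441/741930 (F = -8 + 1/(3*((-104882 - 79*(-89 + 125)) - 139584)) = -8 + 1/(3*((-104882 - 79*36) - 139584)) = -8 + 1/(3*((-104882 - 2844) - 139584)) = -8 + 1/(3*(-107726 - 139584)) = -8 + (1/3)/(-247310) = -8 + (1/3)*(-1/247310) = -8 - 1/741930 = -5935441/741930 ≈ -8.0000)
a = 4181246400 (a = (-157683 - 15597)*(-73614 + 49484) = -173280*(-24130) = 4181246400)
a + F = 4181246400 - 5935441/741930 = 3102192135616559/741930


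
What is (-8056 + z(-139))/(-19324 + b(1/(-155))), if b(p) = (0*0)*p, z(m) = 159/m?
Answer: 1119943/2686036 ≈ 0.41695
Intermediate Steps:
b(p) = 0 (b(p) = 0*p = 0)
(-8056 + z(-139))/(-19324 + b(1/(-155))) = (-8056 + 159/(-139))/(-19324 + 0) = (-8056 + 159*(-1/139))/(-19324) = (-8056 - 159/139)*(-1/19324) = -1119943/139*(-1/19324) = 1119943/2686036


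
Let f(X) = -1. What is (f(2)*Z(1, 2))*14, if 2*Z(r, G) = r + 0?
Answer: -7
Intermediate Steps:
Z(r, G) = r/2 (Z(r, G) = (r + 0)/2 = r/2)
(f(2)*Z(1, 2))*14 = -1/2*14 = -1*½*14 = -½*14 = -7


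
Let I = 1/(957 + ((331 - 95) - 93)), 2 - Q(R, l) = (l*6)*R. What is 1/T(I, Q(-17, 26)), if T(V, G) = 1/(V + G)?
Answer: 2919401/1100 ≈ 2654.0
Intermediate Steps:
Q(R, l) = 2 - 6*R*l (Q(R, l) = 2 - l*6*R = 2 - 6*l*R = 2 - 6*R*l)
I = 1/1100 (I = 1/(957 + (236 - 93)) = 1/(957 + 143) = 1/1100 ≈ 0.00090909)
T(V, G) = 1/(G + V)
1/T(I, Q(-17, 26)) = 1/(1/((2 - 6*(-17)*26) + 1/1100)) = 1/(1/((2 + 2652) + 1/1100)) = 1/(1/(2654 + 1/1100)) = 1/(1/(2919401/1100)) = 1/(1100/2919401) = 2919401/1100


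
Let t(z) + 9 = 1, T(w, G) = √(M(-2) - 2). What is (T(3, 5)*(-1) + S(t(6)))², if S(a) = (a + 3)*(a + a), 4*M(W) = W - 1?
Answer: (-160 + I*√11)²/4 ≈ 6397.3 - 265.33*I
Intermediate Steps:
M(W) = -¼ + W/4 (M(W) = (W - 1)/4 = (-1 + W)/4 = -¼ + W/4)
T(w, G) = I*√11/2 (T(w, G) = √((-¼ + (¼)*(-2)) - 2) = √((-¼ - ½) - 2) = √(-¾ - 2) = √(-11/4) = I*√11/2)
t(z) = -8 (t(z) = -9 + 1 = -8)
S(a) = 2*a*(3 + a) (S(a) = (3 + a)*(2*a) = 2*a*(3 + a))
(T(3, 5)*(-1) + S(t(6)))² = ((I*√11/2)*(-1) + 2*(-8)*(3 - 8))² = (-I*√11/2 + 2*(-8)*(-5))² = (-I*√11/2 + 80)² = (80 - I*√11/2)²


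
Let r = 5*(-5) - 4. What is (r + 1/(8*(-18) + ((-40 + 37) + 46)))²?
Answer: 8584900/10201 ≈ 841.57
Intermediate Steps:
r = -29 (r = -25 - 4 = -29)
(r + 1/(8*(-18) + ((-40 + 37) + 46)))² = (-29 + 1/(8*(-18) + ((-40 + 37) + 46)))² = (-29 + 1/(-144 + (-3 + 46)))² = (-29 + 1/(-144 + 43))² = (-29 + 1/(-101))² = (-29 - 1/101)² = (-2930/101)² = 8584900/10201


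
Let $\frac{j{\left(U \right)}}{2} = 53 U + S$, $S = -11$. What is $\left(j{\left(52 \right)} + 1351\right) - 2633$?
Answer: $4208$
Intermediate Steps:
$j{\left(U \right)} = -22 + 106 U$ ($j{\left(U \right)} = 2 \left(53 U - 11\right) = 2 \left(-11 + 53 U\right) = -22 + 106 U$)
$\left(j{\left(52 \right)} + 1351\right) - 2633 = \left(\left(-22 + 106 \cdot 52\right) + 1351\right) - 2633 = \left(\left(-22 + 5512\right) + 1351\right) - 2633 = \left(5490 + 1351\right) - 2633 = 6841 - 2633 = 4208$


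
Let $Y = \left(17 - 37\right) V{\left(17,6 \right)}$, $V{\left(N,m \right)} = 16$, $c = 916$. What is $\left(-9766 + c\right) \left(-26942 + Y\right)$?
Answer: $241268700$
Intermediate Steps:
$Y = -320$ ($Y = \left(17 - 37\right) 16 = \left(-20\right) 16 = -320$)
$\left(-9766 + c\right) \left(-26942 + Y\right) = \left(-9766 + 916\right) \left(-26942 - 320\right) = \left(-8850\right) \left(-27262\right) = 241268700$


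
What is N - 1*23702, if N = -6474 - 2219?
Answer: -32395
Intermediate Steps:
N = -8693
N - 1*23702 = -8693 - 1*23702 = -8693 - 23702 = -32395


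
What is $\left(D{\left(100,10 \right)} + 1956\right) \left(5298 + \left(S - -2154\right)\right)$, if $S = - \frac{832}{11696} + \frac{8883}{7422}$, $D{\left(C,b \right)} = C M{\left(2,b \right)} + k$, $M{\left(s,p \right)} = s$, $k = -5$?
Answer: $\frac{28993185164781}{1808494} \approx 1.6032 \cdot 10^{7}$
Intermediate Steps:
$D{\left(C,b \right)} = -5 + 2 C$ ($D{\left(C,b \right)} = C 2 - 5 = 2 C - 5 = -5 + 2 C$)
$S = \frac{2035843}{1808494}$ ($S = \left(-832\right) \frac{1}{11696} + 8883 \cdot \frac{1}{7422} = - \frac{52}{731} + \frac{2961}{2474} = \frac{2035843}{1808494} \approx 1.1257$)
$\left(D{\left(100,10 \right)} + 1956\right) \left(5298 + \left(S - -2154\right)\right) = \left(\left(-5 + 2 \cdot 100\right) + 1956\right) \left(5298 + \left(\frac{2035843}{1808494} - -2154\right)\right) = \left(\left(-5 + 200\right) + 1956\right) \left(5298 + \left(\frac{2035843}{1808494} + 2154\right)\right) = \left(195 + 1956\right) \left(5298 + \frac{3897531919}{1808494}\right) = 2151 \cdot \frac{13478933131}{1808494} = \frac{28993185164781}{1808494}$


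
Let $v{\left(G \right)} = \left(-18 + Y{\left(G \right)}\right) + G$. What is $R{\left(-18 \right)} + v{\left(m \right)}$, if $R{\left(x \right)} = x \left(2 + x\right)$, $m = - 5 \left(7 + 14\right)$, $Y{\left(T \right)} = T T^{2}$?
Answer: $-1157460$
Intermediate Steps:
$Y{\left(T \right)} = T^{3}$
$m = -105$ ($m = \left(-5\right) 21 = -105$)
$v{\left(G \right)} = -18 + G + G^{3}$ ($v{\left(G \right)} = \left(-18 + G^{3}\right) + G = -18 + G + G^{3}$)
$R{\left(-18 \right)} + v{\left(m \right)} = - 18 \left(2 - 18\right) - \left(123 + 1157625\right) = \left(-18\right) \left(-16\right) - 1157748 = 288 - 1157748 = -1157460$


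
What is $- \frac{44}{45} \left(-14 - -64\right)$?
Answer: $- \frac{440}{9} \approx -48.889$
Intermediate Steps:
$- \frac{44}{45} \left(-14 - -64\right) = \left(-44\right) \frac{1}{45} \left(-14 + 64\right) = \left(- \frac{44}{45}\right) 50 = - \frac{440}{9}$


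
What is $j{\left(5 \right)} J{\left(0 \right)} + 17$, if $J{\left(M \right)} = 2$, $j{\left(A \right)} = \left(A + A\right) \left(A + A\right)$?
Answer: $217$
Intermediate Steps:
$j{\left(A \right)} = 4 A^{2}$ ($j{\left(A \right)} = 2 A 2 A = 4 A^{2}$)
$j{\left(5 \right)} J{\left(0 \right)} + 17 = 4 \cdot 5^{2} \cdot 2 + 17 = 4 \cdot 25 \cdot 2 + 17 = 100 \cdot 2 + 17 = 200 + 17 = 217$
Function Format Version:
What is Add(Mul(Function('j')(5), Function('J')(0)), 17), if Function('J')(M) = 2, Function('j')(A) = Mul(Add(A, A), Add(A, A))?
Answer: 217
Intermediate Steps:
Function('j')(A) = Mul(4, Pow(A, 2)) (Function('j')(A) = Mul(Mul(2, A), Mul(2, A)) = Mul(4, Pow(A, 2)))
Add(Mul(Function('j')(5), Function('J')(0)), 17) = Add(Mul(Mul(4, Pow(5, 2)), 2), 17) = Add(Mul(Mul(4, 25), 2), 17) = Add(Mul(100, 2), 17) = Add(200, 17) = 217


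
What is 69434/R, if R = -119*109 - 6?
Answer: -69434/12977 ≈ -5.3505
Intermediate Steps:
R = -12977 (R = -12971 - 6 = -12977)
69434/R = 69434/(-12977) = 69434*(-1/12977) = -69434/12977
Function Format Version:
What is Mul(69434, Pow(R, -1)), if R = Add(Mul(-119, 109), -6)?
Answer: Rational(-69434, 12977) ≈ -5.3505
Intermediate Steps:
R = -12977 (R = Add(-12971, -6) = -12977)
Mul(69434, Pow(R, -1)) = Mul(69434, Pow(-12977, -1)) = Mul(69434, Rational(-1, 12977)) = Rational(-69434, 12977)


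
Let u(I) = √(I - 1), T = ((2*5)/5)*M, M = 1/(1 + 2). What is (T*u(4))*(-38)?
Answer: -76*√3/3 ≈ -43.879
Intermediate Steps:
M = ⅓ (M = 1/3 = ⅓ ≈ 0.33333)
T = ⅔ (T = ((2*5)/5)*(⅓) = (10*(⅕))*(⅓) = 2*(⅓) = ⅔ ≈ 0.66667)
u(I) = √(-1 + I)
(T*u(4))*(-38) = (2*√(-1 + 4)/3)*(-38) = (2*√3/3)*(-38) = -76*√3/3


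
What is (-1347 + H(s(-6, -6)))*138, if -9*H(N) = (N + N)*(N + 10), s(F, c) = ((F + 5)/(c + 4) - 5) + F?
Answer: -186047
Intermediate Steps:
s(F, c) = -5 + F + (5 + F)/(4 + c) (s(F, c) = ((5 + F)/(4 + c) - 5) + F = (-5 + (5 + F)/(4 + c)) + F = -5 + F + (5 + F)/(4 + c))
H(N) = -2*N*(10 + N)/9 (H(N) = -(N + N)*(N + 10)/9 = -2*N*(10 + N)/9)
(-1347 + H(s(-6, -6)))*138 = (-1347 - 2*(-15 - 5*(-6) + 5*(-6) - 6*(-6))/(4 - 6)*(10 + (-15 - 5*(-6) + 5*(-6) - 6*(-6))/(4 - 6))/9)*138 = (-1347 - 2*(-15 + 30 - 30 + 36)/(-2)*(10 + (-15 + 30 - 30 + 36)/(-2))/9)*138 = (-1347 - 2*(-½*21)*(10 - ½*21)/9)*138 = (-1347 - 2/9*(-21/2)*(10 - 21/2))*138 = (-1347 - 2/9*(-21/2)*(-½))*138 = (-1347 - 7/6)*138 = -8089/6*138 = -186047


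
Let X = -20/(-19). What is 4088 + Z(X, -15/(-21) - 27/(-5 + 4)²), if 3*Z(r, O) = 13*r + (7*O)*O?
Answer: 758732/133 ≈ 5704.8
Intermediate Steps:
X = 20/19 (X = -20*(-1/19) = 20/19 ≈ 1.0526)
Z(r, O) = 7*O²/3 + 13*r/3 (Z(r, O) = (13*r + (7*O)*O)/3 = (13*r + 7*O²)/3 = (7*O² + 13*r)/3 = 7*O²/3 + 13*r/3)
4088 + Z(X, -15/(-21) - 27/(-5 + 4)²) = 4088 + (7*(-15/(-21) - 27/(-5 + 4)²)²/3 + (13/3)*(20/19)) = 4088 + (7*(-15*(-1/21) - 27/((-1)²))²/3 + 260/57) = 4088 + (7*(5/7 - 27/1)²/3 + 260/57) = 4088 + (7*(5/7 - 27*1)²/3 + 260/57) = 4088 + (7*(5/7 - 27)²/3 + 260/57) = 4088 + (7*(-184/7)²/3 + 260/57) = 4088 + ((7/3)*(33856/49) + 260/57) = 4088 + (33856/21 + 260/57) = 4088 + 215028/133 = 758732/133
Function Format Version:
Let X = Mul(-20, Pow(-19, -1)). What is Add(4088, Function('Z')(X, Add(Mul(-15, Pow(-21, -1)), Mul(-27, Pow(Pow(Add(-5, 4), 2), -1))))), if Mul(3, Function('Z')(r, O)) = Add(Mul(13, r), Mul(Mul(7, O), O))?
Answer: Rational(758732, 133) ≈ 5704.8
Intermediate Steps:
X = Rational(20, 19) (X = Mul(-20, Rational(-1, 19)) = Rational(20, 19) ≈ 1.0526)
Function('Z')(r, O) = Add(Mul(Rational(7, 3), Pow(O, 2)), Mul(Rational(13, 3), r)) (Function('Z')(r, O) = Mul(Rational(1, 3), Add(Mul(13, r), Mul(Mul(7, O), O))) = Mul(Rational(1, 3), Add(Mul(13, r), Mul(7, Pow(O, 2)))) = Mul(Rational(1, 3), Add(Mul(7, Pow(O, 2)), Mul(13, r))) = Add(Mul(Rational(7, 3), Pow(O, 2)), Mul(Rational(13, 3), r)))
Add(4088, Function('Z')(X, Add(Mul(-15, Pow(-21, -1)), Mul(-27, Pow(Pow(Add(-5, 4), 2), -1))))) = Add(4088, Add(Mul(Rational(7, 3), Pow(Add(Mul(-15, Pow(-21, -1)), Mul(-27, Pow(Pow(Add(-5, 4), 2), -1))), 2)), Mul(Rational(13, 3), Rational(20, 19)))) = Add(4088, Add(Mul(Rational(7, 3), Pow(Add(Mul(-15, Rational(-1, 21)), Mul(-27, Pow(Pow(-1, 2), -1))), 2)), Rational(260, 57))) = Add(4088, Add(Mul(Rational(7, 3), Pow(Add(Rational(5, 7), Mul(-27, Pow(1, -1))), 2)), Rational(260, 57))) = Add(4088, Add(Mul(Rational(7, 3), Pow(Add(Rational(5, 7), Mul(-27, 1)), 2)), Rational(260, 57))) = Add(4088, Add(Mul(Rational(7, 3), Pow(Add(Rational(5, 7), -27), 2)), Rational(260, 57))) = Add(4088, Add(Mul(Rational(7, 3), Pow(Rational(-184, 7), 2)), Rational(260, 57))) = Add(4088, Add(Mul(Rational(7, 3), Rational(33856, 49)), Rational(260, 57))) = Add(4088, Add(Rational(33856, 21), Rational(260, 57))) = Add(4088, Rational(215028, 133)) = Rational(758732, 133)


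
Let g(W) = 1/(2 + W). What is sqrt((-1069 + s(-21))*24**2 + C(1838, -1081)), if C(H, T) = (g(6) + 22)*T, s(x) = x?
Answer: I*sqrt(10428114)/4 ≈ 807.31*I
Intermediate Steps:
C(H, T) = 177*T/8 (C(H, T) = (1/(2 + 6) + 22)*T = (1/8 + 22)*T = 177*T/8)
sqrt((-1069 + s(-21))*24**2 + C(1838, -1081)) = sqrt((-1069 - 21)*24**2 + (177/8)*(-1081)) = sqrt(-1090*576 - 191337/8) = sqrt(-627840 - 191337/8) = sqrt(-5214057/8) = I*sqrt(10428114)/4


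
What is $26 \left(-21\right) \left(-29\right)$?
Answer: $15834$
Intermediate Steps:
$26 \left(-21\right) \left(-29\right) = \left(-546\right) \left(-29\right) = 15834$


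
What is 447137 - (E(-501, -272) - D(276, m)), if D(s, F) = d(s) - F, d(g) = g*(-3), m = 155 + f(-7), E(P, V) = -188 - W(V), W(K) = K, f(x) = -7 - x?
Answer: 446070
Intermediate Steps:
E(P, V) = -188 - V
m = 155 (m = 155 + (-7 - 1*(-7)) = 155 + (-7 + 7) = 155 + 0 = 155)
d(g) = -3*g
D(s, F) = -F - 3*s (D(s, F) = -3*s - F = -F - 3*s)
447137 - (E(-501, -272) - D(276, m)) = 447137 - ((-188 - 1*(-272)) - (-1*155 - 3*276)) = 447137 - ((-188 + 272) - (-155 - 828)) = 447137 - (84 - 1*(-983)) = 447137 - (84 + 983) = 447137 - 1*1067 = 447137 - 1067 = 446070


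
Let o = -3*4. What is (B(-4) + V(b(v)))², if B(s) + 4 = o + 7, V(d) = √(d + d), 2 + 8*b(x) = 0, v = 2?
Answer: (-18 + I*√2)²/4 ≈ 80.5 - 12.728*I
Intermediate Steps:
o = -12
b(x) = -¼ (b(x) = -¼ + (⅛)*0 = -¼ + 0 = -¼)
V(d) = √2*√d (V(d) = √(2*d) = √2*√d)
B(s) = -9 (B(s) = -4 + (-12 + 7) = -4 - 5 = -9)
(B(-4) + V(b(v)))² = (-9 + √2*√(-¼))² = (-9 + √2*(I/2))² = (-9 + I*√2/2)²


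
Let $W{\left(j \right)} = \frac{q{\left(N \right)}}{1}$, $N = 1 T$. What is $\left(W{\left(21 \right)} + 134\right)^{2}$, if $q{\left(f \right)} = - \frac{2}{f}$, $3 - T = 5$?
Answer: $18225$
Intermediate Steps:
$T = -2$ ($T = 3 - 5 = -2$)
$N = -2$ ($N = 1 \left(-2\right) = -2$)
$W{\left(j \right)} = 1$ ($W{\left(j \right)} = \frac{\left(-2\right) \frac{1}{-2}}{1} = \left(-2\right) \left(- \frac{1}{2}\right) 1 = 1 \cdot 1 = 1$)
$\left(W{\left(21 \right)} + 134\right)^{2} = \left(1 + 134\right)^{2} = 135^{2} = 18225$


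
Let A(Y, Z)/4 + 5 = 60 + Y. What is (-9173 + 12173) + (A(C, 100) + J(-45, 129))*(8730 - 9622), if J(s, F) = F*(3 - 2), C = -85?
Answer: -5028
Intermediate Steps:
J(s, F) = F (J(s, F) = F*1 = F)
A(Y, Z) = 220 + 4*Y (A(Y, Z) = -20 + 4*(60 + Y) = -20 + (240 + 4*Y) = 220 + 4*Y)
(-9173 + 12173) + (A(C, 100) + J(-45, 129))*(8730 - 9622) = (-9173 + 12173) + ((220 + 4*(-85)) + 129)*(8730 - 9622) = 3000 + ((220 - 340) + 129)*(-892) = 3000 + (-120 + 129)*(-892) = 3000 + 9*(-892) = 3000 - 8028 = -5028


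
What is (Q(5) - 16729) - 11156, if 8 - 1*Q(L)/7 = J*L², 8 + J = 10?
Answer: -28179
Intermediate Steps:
J = 2 (J = -8 + 10 = 2)
Q(L) = 56 - 14*L²
(Q(5) - 16729) - 11156 = ((56 - 14*5²) - 16729) - 11156 = ((56 - 14*25) - 16729) - 11156 = ((56 - 350) - 16729) - 11156 = (-294 - 16729) - 11156 = -17023 - 11156 = -28179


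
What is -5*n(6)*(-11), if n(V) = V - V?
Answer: 0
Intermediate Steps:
n(V) = 0
-5*n(6)*(-11) = -5*0*(-11) = 0*(-11) = 0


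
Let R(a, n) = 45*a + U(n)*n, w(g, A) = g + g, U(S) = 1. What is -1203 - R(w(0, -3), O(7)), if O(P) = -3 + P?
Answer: -1207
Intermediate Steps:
w(g, A) = 2*g
R(a, n) = n + 45*a (R(a, n) = 45*a + 1*n = 45*a + n = n + 45*a)
-1203 - R(w(0, -3), O(7)) = -1203 - ((-3 + 7) + 45*(2*0)) = -1203 - (4 + 45*0) = -1203 - (4 + 0) = -1203 - 1*4 = -1203 - 4 = -1207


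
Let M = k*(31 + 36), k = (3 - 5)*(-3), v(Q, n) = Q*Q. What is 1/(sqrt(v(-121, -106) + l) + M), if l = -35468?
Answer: 402/182431 - I*sqrt(20827)/182431 ≈ 0.0022036 - 0.00079107*I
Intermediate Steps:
v(Q, n) = Q**2
k = 6 (k = -2*(-3) = 6)
M = 402 (M = 6*(31 + 36) = 6*67 = 402)
1/(sqrt(v(-121, -106) + l) + M) = 1/(sqrt((-121)**2 - 35468) + 402) = 1/(sqrt(14641 - 35468) + 402) = 1/(sqrt(-20827) + 402) = 1/(I*sqrt(20827) + 402) = 1/(402 + I*sqrt(20827))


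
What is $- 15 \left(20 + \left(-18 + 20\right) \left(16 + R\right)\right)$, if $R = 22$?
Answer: $-1440$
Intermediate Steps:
$- 15 \left(20 + \left(-18 + 20\right) \left(16 + R\right)\right) = - 15 \left(20 + \left(-18 + 20\right) \left(16 + 22\right)\right) = - 15 \left(20 + 2 \cdot 38\right) = - 15 \left(20 + 76\right) = \left(-15\right) 96 = -1440$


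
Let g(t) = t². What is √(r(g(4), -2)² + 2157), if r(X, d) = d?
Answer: √2161 ≈ 46.487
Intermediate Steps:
√(r(g(4), -2)² + 2157) = √((-2)² + 2157) = √(4 + 2157) = √2161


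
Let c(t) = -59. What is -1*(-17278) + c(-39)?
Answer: 17219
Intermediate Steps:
-1*(-17278) + c(-39) = -1*(-17278) - 59 = 17278 - 59 = 17219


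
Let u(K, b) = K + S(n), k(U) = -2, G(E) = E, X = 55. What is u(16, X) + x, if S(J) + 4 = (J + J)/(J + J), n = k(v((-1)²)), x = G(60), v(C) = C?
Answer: 73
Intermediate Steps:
x = 60
n = -2
S(J) = -3 (S(J) = -4 + (J + J)/(J + J) = -4 + (2*J)/((2*J)) = -4 + (2*J)*(1/(2*J)) = -4 + 1 = -3)
u(K, b) = -3 + K (u(K, b) = K - 3 = -3 + K)
u(16, X) + x = (-3 + 16) + 60 = 13 + 60 = 73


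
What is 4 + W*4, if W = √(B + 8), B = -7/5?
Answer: 4 + 4*√165/5 ≈ 14.276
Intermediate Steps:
B = -7/5 (B = -7*⅕ = -7/5 ≈ -1.4000)
W = √165/5 (W = √(-7/5 + 8) = √(33/5) = √165/5 ≈ 2.5690)
4 + W*4 = 4 + (√165/5)*4 = 4 + 4*√165/5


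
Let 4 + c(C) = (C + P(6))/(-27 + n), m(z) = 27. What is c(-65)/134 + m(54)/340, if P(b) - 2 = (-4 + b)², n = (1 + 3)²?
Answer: 22449/250580 ≈ 0.089588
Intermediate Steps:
n = 16 (n = 4² = 16)
P(b) = 2 + (-4 + b)²
c(C) = -50/11 - C/11 (c(C) = -4 + (C + (2 + (-4 + 6)²))/(-27 + 16) = -4 + (C + (2 + 2²))/(-11) = -4 + (C + (2 + 4))*(-1/11) = -4 + (C + 6)*(-1/11) = -4 + (6 + C)*(-1/11) = -4 + (-6/11 - C/11) = -50/11 - C/11)
c(-65)/134 + m(54)/340 = (-50/11 - 1/11*(-65))/134 + 27/340 = (-50/11 + 65/11)*(1/134) + 27*(1/340) = (15/11)*(1/134) + 27/340 = 15/1474 + 27/340 = 22449/250580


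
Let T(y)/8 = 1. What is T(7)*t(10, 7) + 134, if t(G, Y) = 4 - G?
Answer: 86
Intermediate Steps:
T(y) = 8 (T(y) = 8*1 = 8)
T(7)*t(10, 7) + 134 = 8*(4 - 1*10) + 134 = 8*(4 - 10) + 134 = 8*(-6) + 134 = -48 + 134 = 86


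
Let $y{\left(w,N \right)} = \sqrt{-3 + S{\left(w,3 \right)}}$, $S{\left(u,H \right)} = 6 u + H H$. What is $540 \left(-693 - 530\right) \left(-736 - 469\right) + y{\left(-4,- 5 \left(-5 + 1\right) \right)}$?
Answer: $795806100 + 3 i \sqrt{2} \approx 7.9581 \cdot 10^{8} + 4.2426 i$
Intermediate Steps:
$S{\left(u,H \right)} = H^{2} + 6 u$ ($S{\left(u,H \right)} = 6 u + H^{2} = H^{2} + 6 u$)
$y{\left(w,N \right)} = \sqrt{6 + 6 w}$ ($y{\left(w,N \right)} = \sqrt{-3 + \left(3^{2} + 6 w\right)} = \sqrt{-3 + \left(9 + 6 w\right)} = \sqrt{6 + 6 w}$)
$540 \left(-693 - 530\right) \left(-736 - 469\right) + y{\left(-4,- 5 \left(-5 + 1\right) \right)} = 540 \left(-693 - 530\right) \left(-736 - 469\right) + \sqrt{6 + 6 \left(-4\right)} = 540 \left(\left(-1223\right) \left(-1205\right)\right) + \sqrt{6 - 24} = 540 \cdot 1473715 + \sqrt{-18} = 795806100 + 3 i \sqrt{2}$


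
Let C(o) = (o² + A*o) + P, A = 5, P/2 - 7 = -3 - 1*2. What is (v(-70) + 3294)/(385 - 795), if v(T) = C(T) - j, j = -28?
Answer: -3938/205 ≈ -19.210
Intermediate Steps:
P = 4 (P = 14 + 2*(-3 - 1*2) = 14 + 2*(-3 - 2) = 14 + 2*(-5) = 14 - 10 = 4)
C(o) = 4 + o² + 5*o (C(o) = (o² + 5*o) + 4 = 4 + o² + 5*o)
v(T) = 32 + T² + 5*T (v(T) = (4 + T² + 5*T) - 1*(-28) = (4 + T² + 5*T) + 28 = 32 + T² + 5*T)
(v(-70) + 3294)/(385 - 795) = ((32 + (-70)² + 5*(-70)) + 3294)/(385 - 795) = ((32 + 4900 - 350) + 3294)/(-410) = (4582 + 3294)*(-1/410) = 7876*(-1/410) = -3938/205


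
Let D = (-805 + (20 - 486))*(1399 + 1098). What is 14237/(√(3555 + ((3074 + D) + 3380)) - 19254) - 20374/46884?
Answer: -5117309887897/4382249753874 - 14237*I*√3163678/373880194 ≈ -1.1677 - 0.06773*I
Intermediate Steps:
D = -3173687 (D = (-805 - 466)*2497 = -1271*2497 = -3173687)
14237/(√(3555 + ((3074 + D) + 3380)) - 19254) - 20374/46884 = 14237/(√(3555 + ((3074 - 3173687) + 3380)) - 19254) - 20374/46884 = 14237/(√(3555 + (-3170613 + 3380)) - 19254) - 20374*1/46884 = 14237/(√(3555 - 3167233) - 19254) - 10187/23442 = 14237/(√(-3163678) - 19254) - 10187/23442 = 14237/(I*√3163678 - 19254) - 10187/23442 = 14237/(-19254 + I*√3163678) - 10187/23442 = -10187/23442 + 14237/(-19254 + I*√3163678)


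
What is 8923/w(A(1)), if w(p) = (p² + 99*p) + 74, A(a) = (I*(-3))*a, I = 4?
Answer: -8923/970 ≈ -9.1990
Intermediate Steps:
A(a) = -12*a (A(a) = (4*(-3))*a = -12*a)
w(p) = 74 + p² + 99*p
8923/w(A(1)) = 8923/(74 + (-12*1)² + 99*(-12*1)) = 8923/(74 + (-12)² + 99*(-12)) = 8923/(74 + 144 - 1188) = 8923/(-970) = 8923*(-1/970) = -8923/970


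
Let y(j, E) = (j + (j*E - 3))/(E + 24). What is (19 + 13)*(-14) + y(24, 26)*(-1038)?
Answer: -69191/5 ≈ -13838.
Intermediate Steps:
y(j, E) = (-3 + j + E*j)/(24 + E) (y(j, E) = (j + (E*j - 3))/(24 + E) = (j + (-3 + E*j))/(24 + E) = (-3 + j + E*j)/(24 + E))
(19 + 13)*(-14) + y(24, 26)*(-1038) = (19 + 13)*(-14) + ((-3 + 24 + 26*24)/(24 + 26))*(-1038) = 32*(-14) + ((-3 + 24 + 624)/50)*(-1038) = -448 + ((1/50)*645)*(-1038) = -448 + (129/10)*(-1038) = -448 - 66951/5 = -69191/5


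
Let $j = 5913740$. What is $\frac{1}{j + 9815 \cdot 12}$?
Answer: $\frac{1}{6031520} \approx 1.658 \cdot 10^{-7}$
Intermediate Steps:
$\frac{1}{j + 9815 \cdot 12} = \frac{1}{5913740 + 9815 \cdot 12} = \frac{1}{5913740 + 117780} = \frac{1}{6031520}$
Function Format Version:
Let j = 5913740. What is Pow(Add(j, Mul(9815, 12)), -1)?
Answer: Rational(1, 6031520) ≈ 1.6580e-7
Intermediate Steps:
Pow(Add(j, Mul(9815, 12)), -1) = Pow(Add(5913740, Mul(9815, 12)), -1) = Pow(Add(5913740, 117780), -1) = Pow(6031520, -1) = Rational(1, 6031520)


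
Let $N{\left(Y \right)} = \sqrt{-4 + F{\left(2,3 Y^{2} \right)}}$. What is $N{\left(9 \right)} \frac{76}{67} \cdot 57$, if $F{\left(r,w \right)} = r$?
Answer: $\frac{4332 i \sqrt{2}}{67} \approx 91.438 i$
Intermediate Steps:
$N{\left(Y \right)} = i \sqrt{2}$ ($N{\left(Y \right)} = \sqrt{-4 + 2} = \sqrt{-2} = i \sqrt{2}$)
$N{\left(9 \right)} \frac{76}{67} \cdot 57 = i \sqrt{2} \cdot \frac{76}{67} \cdot 57 = \frac{76 i \sqrt{2}}{67} \cdot 57 = \frac{4332 i \sqrt{2}}{67}$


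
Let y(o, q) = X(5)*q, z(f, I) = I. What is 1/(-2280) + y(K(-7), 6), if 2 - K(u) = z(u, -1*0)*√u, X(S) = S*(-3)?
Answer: -205201/2280 ≈ -90.000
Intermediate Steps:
X(S) = -3*S
K(u) = 2 (K(u) = 2 - (-1*0)*√u = 2 - 0*√u = 2 - 1*0 = 2 + 0 = 2)
y(o, q) = -15*q (y(o, q) = (-3*5)*q = -15*q)
1/(-2280) + y(K(-7), 6) = 1/(-2280) - 15*6 = -1/2280 - 90 = -205201/2280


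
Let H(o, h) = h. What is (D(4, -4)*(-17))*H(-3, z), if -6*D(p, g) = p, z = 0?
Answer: 0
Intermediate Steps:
D(p, g) = -p/6
(D(4, -4)*(-17))*H(-3, z) = (-1/6*4*(-17))*0 = -2/3*(-17)*0 = (34/3)*0 = 0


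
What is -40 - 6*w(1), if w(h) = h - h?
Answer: -40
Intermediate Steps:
w(h) = 0
-40 - 6*w(1) = -40 - 6*0 = -40 + 0 = -40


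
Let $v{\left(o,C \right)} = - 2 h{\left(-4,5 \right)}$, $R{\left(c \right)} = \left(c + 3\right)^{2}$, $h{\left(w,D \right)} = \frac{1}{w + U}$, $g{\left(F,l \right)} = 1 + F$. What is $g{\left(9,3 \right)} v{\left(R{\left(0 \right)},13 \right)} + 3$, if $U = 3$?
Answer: $23$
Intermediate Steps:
$h{\left(w,D \right)} = \frac{1}{3 + w}$ ($h{\left(w,D \right)} = \frac{1}{w + 3} = \frac{1}{3 + w}$)
$R{\left(c \right)} = \left(3 + c\right)^{2}$
$v{\left(o,C \right)} = 2$ ($v{\left(o,C \right)} = - \frac{2}{3 - 4} = - \frac{2}{-1} = \left(-2\right) \left(-1\right) = 2$)
$g{\left(9,3 \right)} v{\left(R{\left(0 \right)},13 \right)} + 3 = \left(1 + 9\right) 2 + 3 = 10 \cdot 2 + 3 = 20 + 3 = 23$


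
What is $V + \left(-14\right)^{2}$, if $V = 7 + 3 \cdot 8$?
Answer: $227$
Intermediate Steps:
$V = 31$ ($V = 7 + 24 = 31$)
$V + \left(-14\right)^{2} = 31 + \left(-14\right)^{2} = 31 + 196 = 227$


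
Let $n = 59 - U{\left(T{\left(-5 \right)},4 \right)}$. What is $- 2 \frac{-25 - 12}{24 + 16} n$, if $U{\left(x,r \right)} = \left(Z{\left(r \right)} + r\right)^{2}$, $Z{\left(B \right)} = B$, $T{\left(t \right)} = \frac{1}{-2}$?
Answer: $- \frac{37}{4} \approx -9.25$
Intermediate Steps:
$T{\left(t \right)} = - \frac{1}{2}$
$U{\left(x,r \right)} = 4 r^{2}$ ($U{\left(x,r \right)} = \left(r + r\right)^{2} = \left(2 r\right)^{2} = 4 r^{2}$)
$n = -5$ ($n = 59 - 4 \cdot 4^{2} = 59 - 4 \cdot 16 = 59 - 64 = -5$)
$- 2 \frac{-25 - 12}{24 + 16} n = - 2 \frac{-25 - 12}{24 + 16} \left(-5\right) = - 2 \left(- \frac{37}{40}\right) \left(-5\right) = - 2 \left(\left(-37\right) \frac{1}{40}\right) \left(-5\right) = \left(-2\right) \left(- \frac{37}{40}\right) \left(-5\right) = \frac{37}{20} \left(-5\right) = - \frac{37}{4}$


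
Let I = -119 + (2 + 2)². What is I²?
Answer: 10609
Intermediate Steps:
I = -103 (I = -119 + 4² = -119 + 16 = -103)
I² = (-103)² = 10609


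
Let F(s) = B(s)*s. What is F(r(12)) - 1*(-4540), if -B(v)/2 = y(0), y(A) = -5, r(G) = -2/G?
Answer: 13615/3 ≈ 4538.3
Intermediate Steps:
B(v) = 10 (B(v) = -2*(-5) = 10)
F(s) = 10*s
F(r(12)) - 1*(-4540) = 10*(-2/12) - 1*(-4540) = 10*(-2*1/12) + 4540 = 10*(-⅙) + 4540 = -5/3 + 4540 = 13615/3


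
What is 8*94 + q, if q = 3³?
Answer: 779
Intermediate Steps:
q = 27
8*94 + q = 8*94 + 27 = 752 + 27 = 779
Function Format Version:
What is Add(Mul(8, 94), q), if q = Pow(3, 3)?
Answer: 779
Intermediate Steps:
q = 27
Add(Mul(8, 94), q) = Add(Mul(8, 94), 27) = Add(752, 27) = 779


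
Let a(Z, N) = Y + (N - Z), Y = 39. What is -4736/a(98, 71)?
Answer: -1184/3 ≈ -394.67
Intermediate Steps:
a(Z, N) = 39 + N - Z (a(Z, N) = 39 + (N - Z) = 39 + N - Z)
-4736/a(98, 71) = -4736/(39 + 71 - 1*98) = -4736/(39 + 71 - 98) = -4736/12 = -1*1184/3 = -1184/3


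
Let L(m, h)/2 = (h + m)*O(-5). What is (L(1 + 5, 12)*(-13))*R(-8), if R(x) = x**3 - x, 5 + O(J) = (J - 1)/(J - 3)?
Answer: -1002456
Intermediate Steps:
O(J) = -5 + (-1 + J)/(-3 + J) (O(J) = -5 + (J - 1)/(J - 3) = -5 + (-1 + J)/(-3 + J))
L(m, h) = -17*h/2 - 17*m/2 (L(m, h) = 2*((h + m)*(2*(7 - 2*(-5))/(-3 - 5))) = 2*((h + m)*(2*(7 + 10)/(-8))) = 2*((h + m)*(2*(-1/8)*17)) = 2*((h + m)*(-17/4)) = 2*(-17*h/4 - 17*m/4) = -17*h/2 - 17*m/2)
(L(1 + 5, 12)*(-13))*R(-8) = ((-17/2*12 - 17*(1 + 5)/2)*(-13))*((-8)**3 - 1*(-8)) = ((-102 - 17/2*6)*(-13))*(-512 + 8) = ((-102 - 51)*(-13))*(-504) = -153*(-13)*(-504) = 1989*(-504) = -1002456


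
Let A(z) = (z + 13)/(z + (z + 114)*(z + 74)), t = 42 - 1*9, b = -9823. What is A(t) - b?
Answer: 77415086/7881 ≈ 9823.0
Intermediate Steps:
t = 33 (t = 42 - 9 = 33)
A(z) = (13 + z)/(z + (74 + z)*(114 + z)) (A(z) = (13 + z)/(z + (114 + z)*(74 + z)) = (13 + z)/(z + (74 + z)*(114 + z)))
A(t) - b = (13 + 33)/(8436 + 33**2 + 189*33) - 1*(-9823) = 46/(8436 + 1089 + 6237) + 9823 = 46/15762 + 9823 = (1/15762)*46 + 9823 = 23/7881 + 9823 = 77415086/7881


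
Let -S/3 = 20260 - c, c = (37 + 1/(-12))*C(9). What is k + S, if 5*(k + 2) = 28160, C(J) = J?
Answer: -216613/4 ≈ -54153.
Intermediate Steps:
c = 1329/4 (c = (37 + 1/(-12))*9 = (37 - 1/12)*9 = (443/12)*9 = 1329/4 ≈ 332.25)
k = 5630 (k = -2 + (1/5)*28160 = -2 + 5632 = 5630)
S = -239133/4 (S = -3*(20260 - 1*1329/4) = -3*(20260 - 1329/4) = -3*79711/4 = -239133/4 ≈ -59783.)
k + S = 5630 - 239133/4 = -216613/4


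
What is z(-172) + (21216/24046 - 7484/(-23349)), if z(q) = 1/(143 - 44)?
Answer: 1021505791/842175081 ≈ 1.2129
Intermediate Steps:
z(q) = 1/99
z(-172) + (21216/24046 - 7484/(-23349)) = 1/99 + (21216/24046 - 7484/(-23349)) = 1/99 + (21216*(1/24046) - 7484*(-1/23349)) = 1/99 + (10608/12023 + 7484/23349) = 1/99 + 337666324/280725027 = 1021505791/842175081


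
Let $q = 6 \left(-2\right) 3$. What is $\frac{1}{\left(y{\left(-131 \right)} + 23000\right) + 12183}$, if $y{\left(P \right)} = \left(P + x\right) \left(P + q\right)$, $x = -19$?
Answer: $\frac{1}{60233} \approx 1.6602 \cdot 10^{-5}$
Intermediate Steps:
$q = -36$ ($q = \left(-12\right) 3 = -36$)
$y{\left(P \right)} = \left(-36 + P\right) \left(-19 + P\right)$ ($y{\left(P \right)} = \left(P - 19\right) \left(P - 36\right) = \left(-19 + P\right) \left(-36 + P\right) = \left(-36 + P\right) \left(-19 + P\right)$)
$\frac{1}{\left(y{\left(-131 \right)} + 23000\right) + 12183} = \frac{1}{\left(\left(684 + \left(-131\right)^{2} - -7205\right) + 23000\right) + 12183} = \frac{1}{\left(\left(684 + 17161 + 7205\right) + 23000\right) + 12183} = \frac{1}{\left(25050 + 23000\right) + 12183} = \frac{1}{48050 + 12183} = \frac{1}{60233}$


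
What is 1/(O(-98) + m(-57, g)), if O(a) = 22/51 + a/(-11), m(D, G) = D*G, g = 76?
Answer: -561/2425012 ≈ -0.00023134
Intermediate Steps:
O(a) = 22/51 - a/11 (O(a) = 22*(1/51) + a*(-1/11) = 22/51 - a/11)
1/(O(-98) + m(-57, g)) = 1/((22/51 - 1/11*(-98)) - 57*76) = 1/((22/51 + 98/11) - 4332) = 1/(5240/561 - 4332) = 1/(-2425012/561) = -561/2425012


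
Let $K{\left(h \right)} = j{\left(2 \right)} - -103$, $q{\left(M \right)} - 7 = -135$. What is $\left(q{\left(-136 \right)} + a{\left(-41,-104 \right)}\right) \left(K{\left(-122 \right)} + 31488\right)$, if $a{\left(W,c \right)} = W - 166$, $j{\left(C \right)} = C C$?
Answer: $-10584325$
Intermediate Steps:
$q{\left(M \right)} = -128$ ($q{\left(M \right)} = 7 - 135 = -128$)
$j{\left(C \right)} = C^{2}$
$a{\left(W,c \right)} = -166 + W$
$K{\left(h \right)} = 107$ ($K{\left(h \right)} = 2^{2} - -103 = 4 + 103 = 107$)
$\left(q{\left(-136 \right)} + a{\left(-41,-104 \right)}\right) \left(K{\left(-122 \right)} + 31488\right) = \left(-128 - 207\right) \left(107 + 31488\right) = \left(-128 - 207\right) 31595 = \left(-335\right) 31595 = -10584325$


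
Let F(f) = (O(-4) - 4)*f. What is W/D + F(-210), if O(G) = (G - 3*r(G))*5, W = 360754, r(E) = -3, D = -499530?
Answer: -1101644027/249765 ≈ -4410.7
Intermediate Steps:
O(G) = 45 + 5*G (O(G) = (G - 3*(-3))*5 = (G + 9)*5 = (9 + G)*5 = 45 + 5*G)
F(f) = 21*f (F(f) = ((45 + 5*(-4)) - 4)*f = ((45 - 20) - 4)*f = (25 - 4)*f = 21*f)
W/D + F(-210) = 360754/(-499530) + 21*(-210) = 360754*(-1/499530) - 4410 = -180377/249765 - 4410 = -1101644027/249765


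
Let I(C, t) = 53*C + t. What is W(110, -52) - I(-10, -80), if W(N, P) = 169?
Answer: 779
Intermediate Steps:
I(C, t) = t + 53*C
W(110, -52) - I(-10, -80) = 169 - (-80 + 53*(-10)) = 169 - (-80 - 530) = 169 - 1*(-610) = 169 + 610 = 779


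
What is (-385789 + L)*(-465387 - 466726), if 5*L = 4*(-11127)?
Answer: 1839481196189/5 ≈ 3.6790e+11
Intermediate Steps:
L = -44508/5 (L = (4*(-11127))/5 = (⅕)*(-44508) = -44508/5 ≈ -8901.6)
(-385789 + L)*(-465387 - 466726) = (-385789 - 44508/5)*(-465387 - 466726) = -1973453/5*(-932113) = 1839481196189/5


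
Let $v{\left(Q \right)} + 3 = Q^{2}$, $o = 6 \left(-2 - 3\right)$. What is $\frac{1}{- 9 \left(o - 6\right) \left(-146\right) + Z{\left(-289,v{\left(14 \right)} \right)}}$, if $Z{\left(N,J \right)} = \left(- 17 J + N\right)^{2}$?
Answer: $\frac{1}{12697596} \approx 7.8755 \cdot 10^{-8}$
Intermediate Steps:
$o = -30$ ($o = 6 \left(-5\right) = -30$)
$v{\left(Q \right)} = -3 + Q^{2}$
$Z{\left(N,J \right)} = \left(N - 17 J\right)^{2}$
$\frac{1}{- 9 \left(o - 6\right) \left(-146\right) + Z{\left(-289,v{\left(14 \right)} \right)}} = \frac{1}{- 9 \left(-30 - 6\right) \left(-146\right) + \left(\left(-1\right) \left(-289\right) + 17 \left(-3 + 14^{2}\right)\right)^{2}} = \frac{1}{\left(-9\right) \left(-36\right) \left(-146\right) + \left(289 + 17 \left(-3 + 196\right)\right)^{2}} = \frac{1}{324 \left(-146\right) + \left(289 + 17 \cdot 193\right)^{2}} = \frac{1}{-47304 + \left(289 + 3281\right)^{2}} = \frac{1}{-47304 + 3570^{2}} = \frac{1}{-47304 + 12744900} = \frac{1}{12697596}$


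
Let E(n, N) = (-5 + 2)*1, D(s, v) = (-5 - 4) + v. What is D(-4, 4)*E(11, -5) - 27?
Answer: -12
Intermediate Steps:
D(s, v) = -9 + v
E(n, N) = -3 (E(n, N) = -3*1 = -3)
D(-4, 4)*E(11, -5) - 27 = (-9 + 4)*(-3) - 27 = -5*(-3) - 27 = 15 - 27 = -12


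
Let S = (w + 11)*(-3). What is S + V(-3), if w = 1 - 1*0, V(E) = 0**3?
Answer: -36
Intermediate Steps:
V(E) = 0
w = 1 (w = 1 + 0 = 1)
S = -36 (S = (1 + 11)*(-3) = 12*(-3) = -36)
S + V(-3) = -36 + 0 = -36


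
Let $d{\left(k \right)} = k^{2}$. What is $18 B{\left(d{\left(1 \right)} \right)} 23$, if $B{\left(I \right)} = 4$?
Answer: $1656$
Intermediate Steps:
$18 B{\left(d{\left(1 \right)} \right)} 23 = 18 \cdot 4 \cdot 23 = 72 \cdot 23 = 1656$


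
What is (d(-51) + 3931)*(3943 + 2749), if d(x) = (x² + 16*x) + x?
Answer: 37910180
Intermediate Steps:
d(x) = x² + 17*x
(d(-51) + 3931)*(3943 + 2749) = (-51*(17 - 51) + 3931)*(3943 + 2749) = (-51*(-34) + 3931)*6692 = (1734 + 3931)*6692 = 5665*6692 = 37910180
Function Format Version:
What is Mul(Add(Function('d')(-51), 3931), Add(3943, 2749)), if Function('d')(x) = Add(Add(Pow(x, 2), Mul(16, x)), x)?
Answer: 37910180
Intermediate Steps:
Function('d')(x) = Add(Pow(x, 2), Mul(17, x))
Mul(Add(Function('d')(-51), 3931), Add(3943, 2749)) = Mul(Add(Mul(-51, Add(17, -51)), 3931), Add(3943, 2749)) = Mul(Add(Mul(-51, -34), 3931), 6692) = Mul(Add(1734, 3931), 6692) = Mul(5665, 6692) = 37910180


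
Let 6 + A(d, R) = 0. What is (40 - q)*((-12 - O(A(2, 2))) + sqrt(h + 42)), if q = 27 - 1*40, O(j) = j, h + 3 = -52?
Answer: -318 + 53*I*sqrt(13) ≈ -318.0 + 191.09*I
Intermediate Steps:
h = -55 (h = -3 - 52 = -55)
A(d, R) = -6 (A(d, R) = -6 + 0 = -6)
q = -13 (q = 27 - 40 = -13)
(40 - q)*((-12 - O(A(2, 2))) + sqrt(h + 42)) = (40 - 1*(-13))*((-12 - 1*(-6)) + sqrt(-55 + 42)) = (40 + 13)*((-12 + 6) + sqrt(-13)) = 53*(-6 + I*sqrt(13)) = -318 + 53*I*sqrt(13)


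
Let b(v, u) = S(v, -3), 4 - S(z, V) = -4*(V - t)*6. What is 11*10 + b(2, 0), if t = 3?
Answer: -30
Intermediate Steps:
S(z, V) = -68 + 24*V (S(z, V) = 4 - (-4*(V - 1*3))*6 = 4 - (-4*(V - 3))*6 = 4 - (-4*(-3 + V))*6 = 4 - (12 - 4*V)*6 = 4 - (72 - 24*V) = 4 + (-72 + 24*V) = -68 + 24*V)
b(v, u) = -140 (b(v, u) = -68 + 24*(-3) = -68 - 72 = -140)
11*10 + b(2, 0) = 11*10 - 140 = 110 - 140 = -30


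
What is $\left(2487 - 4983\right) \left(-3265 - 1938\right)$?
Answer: $12986688$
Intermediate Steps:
$\left(2487 - 4983\right) \left(-3265 - 1938\right) = - 2496 \left(-3265 - 1938\right) = \left(-2496\right) \left(-5203\right) = 12986688$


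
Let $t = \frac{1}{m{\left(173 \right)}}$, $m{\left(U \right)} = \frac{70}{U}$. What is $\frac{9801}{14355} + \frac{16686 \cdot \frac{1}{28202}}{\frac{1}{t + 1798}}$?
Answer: $\frac{30512850237}{28625030} \approx 1065.9$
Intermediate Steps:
$t = \frac{173}{70}$ ($t = \frac{1}{70 \cdot \frac{1}{173}} = \frac{1}{\frac{70}{173}} = \frac{173}{70} \approx 2.4714$)
$\frac{9801}{14355} + \frac{16686 \cdot \frac{1}{28202}}{\frac{1}{t + 1798}} = \frac{9801}{14355} + \frac{16686 \cdot \frac{1}{28202}}{\frac{1}{\frac{173}{70} + 1798}} = 9801 \cdot \frac{1}{14355} + \frac{16686 \cdot \frac{1}{28202}}{\frac{1}{\frac{126033}{70}}} = \frac{99}{145} + \frac{8343}{14101 \cdot \frac{70}{126033}} = \frac{99}{145} + \frac{8343}{14101} \cdot \frac{126033}{70} = \frac{99}{145} + \frac{1051493319}{987070} = \frac{30512850237}{28625030}$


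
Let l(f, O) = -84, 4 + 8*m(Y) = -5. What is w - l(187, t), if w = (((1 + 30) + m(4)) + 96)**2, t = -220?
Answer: 1019425/64 ≈ 15929.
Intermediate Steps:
m(Y) = -9/8 (m(Y) = -1/2 + (1/8)*(-5) = -1/2 - 5/8 = -9/8)
w = 1014049/64 (w = (((1 + 30) - 9/8) + 96)**2 = ((31 - 9/8) + 96)**2 = (239/8 + 96)**2 = (1007/8)**2 = 1014049/64 ≈ 15845.)
w - l(187, t) = 1014049/64 - 1*(-84) = 1014049/64 + 84 = 1019425/64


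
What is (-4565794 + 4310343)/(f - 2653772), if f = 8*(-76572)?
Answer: 255451/3266348 ≈ 0.078207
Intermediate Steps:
f = -612576
(-4565794 + 4310343)/(f - 2653772) = (-4565794 + 4310343)/(-612576 - 2653772) = -255451/(-3266348) = -255451*(-1/3266348) = 255451/3266348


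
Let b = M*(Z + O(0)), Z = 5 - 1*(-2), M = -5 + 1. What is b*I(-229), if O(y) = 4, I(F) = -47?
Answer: 2068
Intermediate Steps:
M = -4
Z = 7 (Z = 5 + 2 = 7)
b = -44 (b = -4*(7 + 4) = -4*11 = -44)
b*I(-229) = -44*(-47) = 2068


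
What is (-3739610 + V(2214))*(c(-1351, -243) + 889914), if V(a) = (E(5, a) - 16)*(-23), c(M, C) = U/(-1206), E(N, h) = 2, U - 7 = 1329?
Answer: -2006567281118512/603 ≈ -3.3276e+12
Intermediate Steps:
U = 1336 (U = 7 + 1329 = 1336)
c(M, C) = -668/603 (c(M, C) = 1336/(-1206) = 1336*(-1/1206) = -668/603)
V(a) = 322 (V(a) = (2 - 16)*(-23) = -14*(-23) = 322)
(-3739610 + V(2214))*(c(-1351, -243) + 889914) = (-3739610 + 322)*(-668/603 + 889914) = -3739288*536617474/603 = -2006567281118512/603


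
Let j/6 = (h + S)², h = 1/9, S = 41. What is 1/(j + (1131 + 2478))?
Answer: 27/371243 ≈ 7.2729e-5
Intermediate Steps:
h = ⅑ ≈ 0.11111
j = 273800/27 (j = 6*(⅑ + 41)² = 6*(370/9)² = 6*(136900/81) = 273800/27 ≈ 10141.)
1/(j + (1131 + 2478)) = 1/(273800/27 + (1131 + 2478)) = 1/(273800/27 + 3609) = 1/(371243/27) = 27/371243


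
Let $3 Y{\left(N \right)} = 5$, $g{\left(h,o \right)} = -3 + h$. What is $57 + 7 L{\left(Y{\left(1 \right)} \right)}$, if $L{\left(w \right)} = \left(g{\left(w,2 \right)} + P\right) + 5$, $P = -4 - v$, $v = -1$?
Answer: $\frac{185}{3} \approx 61.667$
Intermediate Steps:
$Y{\left(N \right)} = \frac{5}{3}$ ($Y{\left(N \right)} = \frac{1}{3} \cdot 5 = \frac{5}{3}$)
$P = -3$ ($P = -4 - -1 = -4 + 1 = -3$)
$L{\left(w \right)} = -1 + w$ ($L{\left(w \right)} = \left(\left(-3 + w\right) - 3\right) + 5 = \left(-6 + w\right) + 5 = -1 + w$)
$57 + 7 L{\left(Y{\left(1 \right)} \right)} = 57 + 7 \left(-1 + \frac{5}{3}\right) = 57 + 7 \cdot \frac{2}{3} = 57 + \frac{14}{3} = \frac{185}{3}$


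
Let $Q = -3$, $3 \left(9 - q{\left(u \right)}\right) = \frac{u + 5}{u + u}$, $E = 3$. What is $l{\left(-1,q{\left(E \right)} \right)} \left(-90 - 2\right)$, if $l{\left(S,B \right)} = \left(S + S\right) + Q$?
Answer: $460$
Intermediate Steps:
$q{\left(u \right)} = 9 - \frac{5 + u}{6 u}$ ($q{\left(u \right)} = 9 - \frac{\left(u + 5\right) \frac{1}{u + u}}{3} = 9 - \frac{\left(5 + u\right) \frac{1}{2 u}}{3} = 9 - \frac{\frac{1}{2} \frac{1}{u} \left(5 + u\right)}{3} = 9 - \frac{5 + u}{6 u}$)
$l{\left(S,B \right)} = -3 + 2 S$ ($l{\left(S,B \right)} = \left(S + S\right) - 3 = 2 S - 3 = -3 + 2 S$)
$l{\left(-1,q{\left(E \right)} \right)} \left(-90 - 2\right) = \left(-3 + 2 \left(-1\right)\right) \left(-90 - 2\right) = \left(-3 - 2\right) \left(-92\right) = \left(-5\right) \left(-92\right) = 460$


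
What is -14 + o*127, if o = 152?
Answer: 19290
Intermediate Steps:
-14 + o*127 = -14 + 152*127 = -14 + 19304 = 19290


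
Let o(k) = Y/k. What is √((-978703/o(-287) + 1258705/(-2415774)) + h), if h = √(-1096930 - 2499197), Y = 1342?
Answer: √(1136296067507595180312 + 5428905528745449*I*√3596127)/73681107 ≈ 457.5 + 2.0725*I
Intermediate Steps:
o(k) = 1342/k
h = I*√3596127 (h = √(-3596127) = I*√3596127 ≈ 1896.3*I)
√((-978703/o(-287) + 1258705/(-2415774)) + h) = √((-978703/(1342/(-287)) + 1258705/(-2415774)) + I*√3596127) = √((-978703/(1342*(-1/287)) + 1258705*(-1/2415774)) + I*√3596127) = √((-978703/(-1342/287) - 1258705/2415774) + I*√3596127) = √((-978703*(-287/1342) - 1258705/2415774) + I*√3596127) = √((25535251/122 - 1258705/2415774) + I*√3596127) = √(15421810471816/73681107 + I*√3596127)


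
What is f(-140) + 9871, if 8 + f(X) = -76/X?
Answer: 345224/35 ≈ 9863.5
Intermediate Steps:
f(X) = -8 - 76/X
f(-140) + 9871 = (-8 - 76/(-140)) + 9871 = (-8 - 76*(-1/140)) + 9871 = (-8 + 19/35) + 9871 = -261/35 + 9871 = 345224/35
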